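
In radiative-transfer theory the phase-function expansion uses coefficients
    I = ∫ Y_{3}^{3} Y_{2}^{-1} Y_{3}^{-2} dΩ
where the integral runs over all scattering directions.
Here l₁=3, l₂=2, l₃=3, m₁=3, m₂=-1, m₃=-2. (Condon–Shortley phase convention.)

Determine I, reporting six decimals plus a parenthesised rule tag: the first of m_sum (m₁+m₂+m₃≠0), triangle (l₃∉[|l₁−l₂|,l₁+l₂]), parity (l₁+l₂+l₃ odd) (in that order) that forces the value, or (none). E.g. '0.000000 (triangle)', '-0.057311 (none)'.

-0.210261 (none)

Checks pass: Σm=0; 8 even; l₃=3∈[1,5].
(2·3+1)(2·2+1)(2·3+1) = 245
Δ: 2! 4! 2! / 9! → 1/3780
sum: t=0:+1/24 t=1:−1/4 t=2:+1/24 = -1/6
3j²(3 2 3; 0 0 0) = Δ·Π!·Σ² = 4/105  (sign +1)
sum: t=0:+1/48 = 1/48
3j²(3 2 3; 3 -1 -2) = Δ·Π!·Σ² = 5/84  (sign -1)
combine: 4πI² = 245·4/105·5/84 = 5/9
take √, sign -1: I = -0.21026104
No selection rule forces the value: the integral is nonzero (none).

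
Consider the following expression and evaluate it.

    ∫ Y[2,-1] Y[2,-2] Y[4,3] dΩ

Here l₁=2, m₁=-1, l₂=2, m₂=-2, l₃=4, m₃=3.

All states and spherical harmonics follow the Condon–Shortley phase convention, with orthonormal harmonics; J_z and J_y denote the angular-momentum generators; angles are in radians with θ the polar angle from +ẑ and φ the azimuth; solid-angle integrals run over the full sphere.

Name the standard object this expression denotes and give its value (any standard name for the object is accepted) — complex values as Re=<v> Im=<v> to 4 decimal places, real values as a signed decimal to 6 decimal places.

Gaunt coefficient, -0.238414

This is a Gaunt coefficient — the integral of a triple product of spherical harmonics over the sphere.
Checks pass: Σm=0; 8 even; l₃=4∈[0,4].
(2·2+1)(2·2+1)(2·4+1) = 225
Δ: 0! 4! 4! / 9! → 1/630
sum: t=0:+1/16 = 1/16
3j²(2 2 4; 0 0 0) = Δ·Π!·Σ² = 2/35  (sign +1)
sum: t=0:+1/144 = 1/144
3j²(2 2 4; -1 -2 3) = Δ·Π!·Σ² = 1/18  (sign -1)
combine: 4πI² = 225·2/35·1/18 = 5/7
take √, sign -1: I = -0.23841361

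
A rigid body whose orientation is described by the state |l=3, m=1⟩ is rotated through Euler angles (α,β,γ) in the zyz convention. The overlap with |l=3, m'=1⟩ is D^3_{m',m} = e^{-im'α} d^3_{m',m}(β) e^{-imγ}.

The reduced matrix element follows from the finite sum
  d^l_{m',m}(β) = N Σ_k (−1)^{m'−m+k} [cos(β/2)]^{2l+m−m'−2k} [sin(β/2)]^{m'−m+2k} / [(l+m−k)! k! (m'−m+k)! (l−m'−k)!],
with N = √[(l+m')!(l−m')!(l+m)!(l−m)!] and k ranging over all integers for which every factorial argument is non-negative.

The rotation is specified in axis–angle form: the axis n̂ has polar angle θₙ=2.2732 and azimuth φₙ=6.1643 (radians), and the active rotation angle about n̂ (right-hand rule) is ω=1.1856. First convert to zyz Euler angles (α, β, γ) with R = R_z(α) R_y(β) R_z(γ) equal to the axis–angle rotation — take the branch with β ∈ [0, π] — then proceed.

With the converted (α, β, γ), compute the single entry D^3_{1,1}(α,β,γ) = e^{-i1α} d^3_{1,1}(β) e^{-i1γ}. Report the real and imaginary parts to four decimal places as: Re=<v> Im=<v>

Axis–angle → zyz. n̂ = (sinθₙcosφₙ, sinθₙsinφₙ, cosθₙ) = (+0.757904, -0.090531, -0.646054), ω = 1.1856.
R = I cosω + sinω [n̂]ₓ + (1−cosω) n̂n̂ᵀ gives
  R = [+0.734327, +0.555882, -0.389563; -0.641547, +0.380857, -0.665857; -0.221770, +0.738880, +0.636298]
β = atan2(√(R₁₃²+R₂₃²), R₃₃) = 0.881106; α = atan2(R₂₃, R₁₃) mod 2π = 4.183030; γ = atan2(R₃₂, −R₃₁) mod 2π = 1.279208
First d^3_{1,1}(β=0.8811), then the phase factors e^{-i(1)α} and e^{-i(1)γ}:
Half-angle: c=0.904516, s=0.426440. N=√(24·2·24·2)=48.000000
k: max(0,(1)−(1))=0 … min(3+(1),3−(1))=2
  k=0: (−1)^0·48.0000/(48)·0.9045^6·0.4264^0 = +0.547643
  k=1: (−1)^1·48.0000/(6)·0.9045^4·0.4264^2 = -0.973801
  k=2: (−1)^2·48.0000/(8)·0.9045^2·0.4264^4 = +0.162336
d^3_{1,1}(0.8811) = +0.547643 -0.973801 +0.162336 = -0.263823
Phases: e^{-i·(1)·4.1830}=-0.504980+0.863131i, e^{-i·(1)·1.2792}=+0.287474-0.957789i ⇒ D=-0.179803-0.193063i

Re=-0.1798 Im=-0.1931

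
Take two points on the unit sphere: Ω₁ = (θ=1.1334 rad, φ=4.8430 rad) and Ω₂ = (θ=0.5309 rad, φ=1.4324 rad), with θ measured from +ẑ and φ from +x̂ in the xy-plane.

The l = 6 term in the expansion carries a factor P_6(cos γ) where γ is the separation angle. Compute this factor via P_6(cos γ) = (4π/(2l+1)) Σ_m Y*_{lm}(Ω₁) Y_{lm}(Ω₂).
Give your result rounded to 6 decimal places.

Expand P_6 via completeness: Σ_{m} conj(Y_{6,m}) at Ω₁ times Y_{6,m} at Ω₂ —
  [-6]  conj(Y_{6,-6})(Ω₁) = -0.189068-0.188414i ; Y_{6,-6}(Ω₂) = -0.005490-0.006007i ; Δ = -0.000094+0.002170i
  [-5]  conj(Y_{6,-5})(Ω₁) = +0.262712-0.343398i ; Y_{6,-5}(Ω₂) = +0.030637-0.036971i ; Δ = -0.004647-0.020233i
  [-4]  conj(Y_{6,-4})(Ω₁) = +0.202703+0.116719i ; Y_{6,-4}(Ω₂) = +0.143202+0.088506i ; Δ = +0.018697+0.034655i
  [-3]  conj(Y_{6,-3})(Ω₁) = +0.080387-0.194549i ; Y_{6,-3}(Ω₂) = -0.152340+0.345587i ; Δ = +0.054987+0.057418i
  [-2]  conj(Y_{6,-2})(Ω₁) = +0.301375+0.080567i ; Y_{6,-2}(Ω₂) = -0.470946-0.133789i ; Δ = -0.131152-0.078263i
  [-1]  conj(Y_{6,-1})(Ω₁) = +0.013993-0.106527i ; Y_{6,-1}(Ω₂) = +0.023326-0.167469i ; Δ = -0.017514-0.004828i
  [+0]  conj(Y_{6,0})(Ω₁) = +0.319944-0.000000i ; Y_{6,0}(Ω₂) = -0.388907+0.000000i ; Δ = -0.124429+0.000000i
  [+1]  conj(Y_{6,1})(Ω₁) = -0.013993-0.106527i ; Y_{6,1}(Ω₂) = -0.023326-0.167469i ; Δ = -0.017514+0.004828i
  [+2]  conj(Y_{6,2})(Ω₁) = +0.301375-0.080567i ; Y_{6,2}(Ω₂) = -0.470946+0.133789i ; Δ = -0.131152+0.078263i
  [+3]  conj(Y_{6,3})(Ω₁) = -0.080387-0.194549i ; Y_{6,3}(Ω₂) = +0.152340+0.345587i ; Δ = +0.054987-0.057418i
  [+4]  conj(Y_{6,4})(Ω₁) = +0.202703-0.116719i ; Y_{6,4}(Ω₂) = +0.143202-0.088506i ; Δ = +0.018697-0.034655i
  [+5]  conj(Y_{6,5})(Ω₁) = -0.262712-0.343398i ; Y_{6,5}(Ω₂) = -0.030637-0.036971i ; Δ = -0.004647+0.020233i
  [+6]  conj(Y_{6,6})(Ω₁) = -0.189068+0.188414i ; Y_{6,6}(Ω₂) = -0.005490+0.006007i ; Δ = -0.000094-0.002170i
Total Σ_m = -0.283873+0.000000i. Multiply by 0.966644: -0.274404+0.000000i. P_6(cos γ) = -0.274404

-0.274404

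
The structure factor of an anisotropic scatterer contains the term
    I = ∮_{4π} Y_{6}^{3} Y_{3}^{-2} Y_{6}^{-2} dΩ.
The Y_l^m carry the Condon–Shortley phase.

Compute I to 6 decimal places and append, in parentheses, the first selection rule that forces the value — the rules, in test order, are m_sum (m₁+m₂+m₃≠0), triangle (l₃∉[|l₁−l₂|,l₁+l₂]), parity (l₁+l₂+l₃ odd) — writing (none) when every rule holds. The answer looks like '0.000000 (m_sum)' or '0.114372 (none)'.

0.000000 (m_sum)

m-sum = 3 − 2 − 2 = -1 ≠ 0 ⇒ I = 0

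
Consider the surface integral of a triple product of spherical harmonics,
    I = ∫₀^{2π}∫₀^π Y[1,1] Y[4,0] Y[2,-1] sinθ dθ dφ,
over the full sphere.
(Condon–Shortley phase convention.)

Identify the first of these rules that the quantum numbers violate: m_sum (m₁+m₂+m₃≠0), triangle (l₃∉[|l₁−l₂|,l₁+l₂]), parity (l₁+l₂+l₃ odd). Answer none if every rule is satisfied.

triangle

azimuthal sum: 1 + 0 − 1 = 0  ✓
l₃ must lie in [3,5]; have l₃=2  ✗
L = 1 + 4 + 2 = 7 (odd)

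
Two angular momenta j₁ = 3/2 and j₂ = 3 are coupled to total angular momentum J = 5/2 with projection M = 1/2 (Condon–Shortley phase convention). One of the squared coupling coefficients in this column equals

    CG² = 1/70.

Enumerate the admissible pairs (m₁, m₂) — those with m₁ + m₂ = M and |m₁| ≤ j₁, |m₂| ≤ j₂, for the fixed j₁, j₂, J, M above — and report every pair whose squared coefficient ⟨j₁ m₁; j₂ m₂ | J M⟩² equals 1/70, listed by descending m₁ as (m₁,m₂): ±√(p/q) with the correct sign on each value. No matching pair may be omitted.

Admissible pairs with m₁+m₂ = M = 1/2: (-3/2,2), (-1/2,1), (1/2,0), (3/2,-1)
  (m₁,m₂)=(3/2,-1): CG² = 27/70, CG = +√(27/70)
  (m₁,m₂)=(1/2,0): CG² = 6/35, CG = −√(6/35)
  (m₁,m₂)=(-1/2,1): CG² = 1/70, CG = −√(1/70)   ← matches the target
  (m₁,m₂)=(-3/2,2): CG² = 3/7, CG = +√(3/7)
Pairs with CG² = 1/70: (-1/2,1): −√(1/70)

(-1/2,1): −√(1/70)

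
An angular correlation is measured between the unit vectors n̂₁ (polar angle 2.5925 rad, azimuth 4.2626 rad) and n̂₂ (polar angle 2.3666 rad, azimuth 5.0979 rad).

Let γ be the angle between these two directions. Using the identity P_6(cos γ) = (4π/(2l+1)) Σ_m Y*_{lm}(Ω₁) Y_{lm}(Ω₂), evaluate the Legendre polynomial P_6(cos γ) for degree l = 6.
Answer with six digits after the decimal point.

Addition theorem: P_6(cos γ) = (4π/13) Σ_m Y*_{lm}(Ω₁) Y_{lm}(Ω₂), m = −6…6:
  m=-6: Y*=+0.008822+0.004184i  Y=+0.038323+0.041780i  product +0.000163+0.000529i
  m=-5: Y*=+0.043047-0.034679i  Y=-0.187897+0.070030i  product -0.005660+0.009531i
  m=-4: Y*=-0.041972-0.180592i  Y=+0.011345-0.394473i  product -0.071715+0.014508i
  m=-3: Y*=-0.385601-0.086807i  Y=+0.381551+0.167771i  product -0.132563-0.097814i
  m=-2: Y*=-0.296501+0.373315i  Y=-0.046848+0.045520i  product -0.003103-0.030986i
  m=-1: Y*=+0.051224+0.106098i  Y=+0.132828+0.327311i  product -0.027923+0.030859i
  m=+0: Y*=-0.405823-0.000000i  Y=-0.175051+0.000000i  product +0.071040+0.000000i
  m=+1: Y*=-0.051224+0.106098i  Y=-0.132828+0.327311i  product -0.027923-0.030859i
  m=+2: Y*=-0.296501-0.373315i  Y=-0.046848-0.045520i  product -0.003103+0.030986i
  m=+3: Y*=+0.385601-0.086807i  Y=-0.381551+0.167771i  product -0.132563+0.097814i
  m=+4: Y*=-0.041972+0.180592i  Y=+0.011345+0.394473i  product -0.071715-0.014508i
  m=+5: Y*=-0.043047-0.034679i  Y=+0.187897+0.070030i  product -0.005660-0.009531i
  m=+6: Y*=+0.008822-0.004184i  Y=+0.038323-0.041780i  product +0.000163-0.000529i
Σ over m = -0.410561+0.000000i; ×(4π/13) → -0.396866+0.000000i. Real part: -0.396866

-0.396866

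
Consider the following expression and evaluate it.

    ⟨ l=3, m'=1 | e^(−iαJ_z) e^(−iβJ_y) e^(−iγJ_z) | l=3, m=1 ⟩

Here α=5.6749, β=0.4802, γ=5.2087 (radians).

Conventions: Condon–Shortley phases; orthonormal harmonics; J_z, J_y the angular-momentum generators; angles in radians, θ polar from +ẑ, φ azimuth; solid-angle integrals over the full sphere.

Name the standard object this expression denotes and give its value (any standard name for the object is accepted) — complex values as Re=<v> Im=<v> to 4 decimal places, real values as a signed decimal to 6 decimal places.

This is a Wigner D-matrix element — the rotation-matrix element ⟨l m'| R(α,β,γ) |l m⟩ in the angular-momentum basis.
Split into d^3_{1,1}(β=0.4802) × two z-phases.
Half-angle: c=0.971314, s=0.237800. N=√(24·2·24·2)=48.000000
The bounds max(0,m−m')=0 and min(l+m,l−m')=2 give 3 terms
  k=0: (−1)^0·48.0000/(48)·0.9713^6·0.2378^0 = +0.839766
  k=1: (−1)^1·48.0000/(6)·0.9713^4·0.2378^2 = -0.402672
  k=2: (−1)^2·48.0000/(8)·0.9713^2·0.2378^4 = +0.018102
d^3_{1,1}(0.4802) = +0.839766 -0.402672 +0.018102 = +0.455196
Attach z-rotation phases: D = e^{-i(1)(5.6749)}·(+0.455196)·e^{-i(1)(5.2087)} = -0.050864+0.452345i

Wigner D-matrix element, Re=-0.0509 Im=0.4523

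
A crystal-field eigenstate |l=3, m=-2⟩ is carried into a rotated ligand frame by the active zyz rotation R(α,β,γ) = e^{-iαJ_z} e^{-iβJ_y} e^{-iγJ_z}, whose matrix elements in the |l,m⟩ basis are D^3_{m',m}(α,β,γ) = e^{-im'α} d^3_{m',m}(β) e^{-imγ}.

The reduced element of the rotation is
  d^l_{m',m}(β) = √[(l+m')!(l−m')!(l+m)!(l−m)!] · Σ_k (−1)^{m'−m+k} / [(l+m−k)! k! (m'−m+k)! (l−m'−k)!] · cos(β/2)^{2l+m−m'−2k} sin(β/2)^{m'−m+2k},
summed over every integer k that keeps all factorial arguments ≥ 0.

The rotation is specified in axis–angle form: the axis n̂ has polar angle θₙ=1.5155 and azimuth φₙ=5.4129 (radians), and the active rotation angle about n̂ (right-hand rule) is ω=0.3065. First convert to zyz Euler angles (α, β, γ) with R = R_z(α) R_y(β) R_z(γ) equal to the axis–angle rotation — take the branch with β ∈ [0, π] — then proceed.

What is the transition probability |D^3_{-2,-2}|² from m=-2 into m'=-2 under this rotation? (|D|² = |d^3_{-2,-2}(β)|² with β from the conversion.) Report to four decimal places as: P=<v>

P=0.6742

Axis–angle → zyz. n̂ = (sinθₙcosφₙ, sinθₙsinφₙ, cosθₙ) = (+0.643623, -0.763344, +0.055268), ω = 0.3065.
R = I cosω + sinω [n̂]ₓ + (1−cosω) n̂n̂ᵀ gives
  R = [+0.972701, -0.039573, -0.228661; -0.006221, +0.980552, -0.196162; +0.231977, +0.192230, +0.953538]
β = atan2(√(R₁₃²+R₂₃²), R₃₃) = 0.306028; α = atan2(R₂₃, R₁₃) mod 2π = 3.850640; γ = atan2(R₃₂, −R₃₁) mod 2π = 2.449618
First d^3_{-2,-2}(β=0.3060), then the phase factors e^{-i(-2)α} and e^{-i(-2)γ}:
Half-angle: c=0.988316, s=0.152418. N=√(1·120·1·120)=120.000000
k∈{0,1} keeps every argument non-negative
  k=0: (−1)^0·120.0000/(120)·0.9883^6·0.1524^0 = +0.931913
  k=1: (−1)^1·120.0000/(24)·0.9883^4·0.1524^2 = -0.110821
d^3_{-2,-2}(0.3060) = +0.931913 -0.110821 = +0.821092
|D^3_{-2,-2}|² = |d^3_{-2,-2}(β)|² = (+0.821092)² = 0.674192 (the z-rotation phases have unit modulus)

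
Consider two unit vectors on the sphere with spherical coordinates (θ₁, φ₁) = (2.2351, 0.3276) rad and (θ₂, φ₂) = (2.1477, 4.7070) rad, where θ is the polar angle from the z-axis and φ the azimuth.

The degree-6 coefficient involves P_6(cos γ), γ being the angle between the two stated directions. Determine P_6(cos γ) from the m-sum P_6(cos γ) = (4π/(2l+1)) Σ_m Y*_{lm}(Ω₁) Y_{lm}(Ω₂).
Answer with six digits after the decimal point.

Expand P_6 via completeness: Σ_{m} conj(Y_{6,m}) at Ω₁ times Y_{6,m} at Ω₂ —
  [-6]  conj(Y_{6,-6})(Ω₁) = (-0.044265, 0.106231) ; Y_{6,-6}(Ω₂) = (-0.167395, -0.005414) ; Δ = (0.007985, -0.017543)
  [-5]  conj(Y_{6,-5})(Ω₁) = (0.020963, -0.311460) ; Y_{6,-5}(Ω₂) = (0.010172, -0.377415) ; Δ = (-0.117336, -0.011080)
  [-4]  conj(Y_{6,-4})(Ω₁) = (0.112289, 0.421432) ; Y_{6,-4}(Ω₂) = (0.400031, 0.008624) ; Δ = (0.041284, 0.169554)
  [-3]  conj(Y_{6,-3})(Ω₁) = (-0.128399, -0.192602) ; Y_{6,-3}(Ω₂) = (-0.000921, 0.056988) ; Δ = (0.011094, -0.007140)
  [-2]  conj(Y_{6,-2})(Ω₁) = (-0.171972, -0.132150) ; Y_{6,-2}(Ω₂) = (0.328153, 0.003537) ; Δ = (-0.055966, -0.043974)
  [-1]  conj(Y_{6,-1})(Ω₁) = (0.309614, 0.105221) ; Y_{6,-1}(Ω₂) = (-0.001019, 0.189134) ; Δ = (-0.020216, 0.058451)
  [+0]  conj(Y_{6,0})(Ω₁) = (0.132636, -0.000000) ; Y_{6,0}(Ω₂) = (0.282279, 0.000000) ; Δ = (0.037440, 0.000000)
  [+1]  conj(Y_{6,1})(Ω₁) = (-0.309614, 0.105221) ; Y_{6,1}(Ω₂) = (0.001019, 0.189134) ; Δ = (-0.020216, -0.058451)
  [+2]  conj(Y_{6,2})(Ω₁) = (-0.171972, 0.132150) ; Y_{6,2}(Ω₂) = (0.328153, -0.003537) ; Δ = (-0.055966, 0.043974)
  [+3]  conj(Y_{6,3})(Ω₁) = (0.128399, -0.192602) ; Y_{6,3}(Ω₂) = (0.000921, 0.056988) ; Δ = (0.011094, 0.007140)
  [+4]  conj(Y_{6,4})(Ω₁) = (0.112289, -0.421432) ; Y_{6,4}(Ω₂) = (0.400031, -0.008624) ; Δ = (0.041284, -0.169554)
  [+5]  conj(Y_{6,5})(Ω₁) = (-0.020963, -0.311460) ; Y_{6,5}(Ω₂) = (-0.010172, -0.377415) ; Δ = (-0.117336, 0.011080)
  [+6]  conj(Y_{6,6})(Ω₁) = (-0.044265, -0.106231) ; Y_{6,6}(Ω₂) = (-0.167395, 0.005414) ; Δ = (0.007985, 0.017543)
Accumulated sum (-0.228869, -0.000000); after 4π/(2l+1) scaling, (-0.221235, -0.000000) ⇒ P_6 = -0.221235

-0.221235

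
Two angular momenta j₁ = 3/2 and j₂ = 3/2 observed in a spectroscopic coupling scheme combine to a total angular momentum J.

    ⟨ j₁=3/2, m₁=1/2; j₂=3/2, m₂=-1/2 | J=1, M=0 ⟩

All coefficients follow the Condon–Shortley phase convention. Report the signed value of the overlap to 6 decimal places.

triangle: 2!×1!×1!/5! = 2/120
(j±m)!: 2!×1!×1!×2!×1!×1! = 4
prefactor² = (2J+1)×Δ×N² = 1/5
  k=0: +1/(0!×2!×1!×1!×0!×0!) = 1/2
  k=1: −1/(1!×1!×0!×0!×1!×1!) = -1
Σ = -1/2  ⇒  CG² = 1/5×(-1/2)² = 1/20
CG = −√(1/20) = -0.223607

−√(1/20) ≈ -0.223607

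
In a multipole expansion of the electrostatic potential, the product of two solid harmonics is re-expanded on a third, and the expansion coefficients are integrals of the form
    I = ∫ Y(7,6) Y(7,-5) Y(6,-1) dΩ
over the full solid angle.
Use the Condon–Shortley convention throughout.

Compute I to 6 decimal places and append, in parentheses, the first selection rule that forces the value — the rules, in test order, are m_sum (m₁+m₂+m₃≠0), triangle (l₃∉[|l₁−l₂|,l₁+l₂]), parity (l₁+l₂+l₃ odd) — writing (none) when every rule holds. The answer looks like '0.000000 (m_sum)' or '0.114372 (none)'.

-0.100056 (none)

Rules hold: Σm=0, L=20 even, 0≤6≤14.
N = 15·15·13 = 2925
Δ = 8!·6!·6!/21! = 1/2444321880
Racah Σ t=1..7: t=1:−1/2612736000 t=2:+1/20736000 t=3:−1/1658880 t=4:+1/746496 t=5:−1/1658880 t=6:+1/20736000 t=7:−1/2612736000 = 1/4354560
⇒ 3j(7 7 6; 0 0 0)² = 1000/138567, sgn +1
Racah Σ t=0..1: t=0:+1/232243200 t=1:−1/435456000 = 1/497664000
⇒ 3j(7 7 6; 6 -5 -1)² = 77/12920, sgn -1
4πI² = N·(3j₀)²·(3jₘ)² = 13125/104329
I = -1·√(0.125804/4π) = -0.10005578
No selection rule forces the value: the integral is nonzero (none).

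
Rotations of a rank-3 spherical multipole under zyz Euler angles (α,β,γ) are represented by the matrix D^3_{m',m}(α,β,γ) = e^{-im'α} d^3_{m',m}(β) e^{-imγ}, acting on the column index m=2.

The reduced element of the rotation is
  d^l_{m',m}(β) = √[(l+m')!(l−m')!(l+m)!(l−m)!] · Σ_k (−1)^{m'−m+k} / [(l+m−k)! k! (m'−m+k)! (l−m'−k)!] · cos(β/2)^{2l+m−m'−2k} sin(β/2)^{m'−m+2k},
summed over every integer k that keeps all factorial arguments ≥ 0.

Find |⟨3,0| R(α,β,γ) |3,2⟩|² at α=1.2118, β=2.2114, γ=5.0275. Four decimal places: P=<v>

P=0.2767

First d^3_{0,2}(β=2.2114), then the phase factors e^{-i(0)α} and e^{-i(2)γ}:
With c≡cos(β/2)=0.448509 and s≡sin(β/2)=0.893778, N=[6·6·120·1]^{1/2}=65.726707
Admissible k: 2..3 (factorial args all ≥0)
  k=2: (−1)^0·65.7267/(12)·0.4485^4·0.8938^2 = +0.177054
  k=3: (−1)^1·65.7267/(12)·0.4485^2·0.8938^4 = -0.703108
d^3_{0,2}(2.2114) = +0.177054 -0.703108 = -0.526055
|D^3_{0,2}|² = |d^3_{0,2}(β)|² = (-0.526055)² = 0.276733 (the z-rotation phases have unit modulus)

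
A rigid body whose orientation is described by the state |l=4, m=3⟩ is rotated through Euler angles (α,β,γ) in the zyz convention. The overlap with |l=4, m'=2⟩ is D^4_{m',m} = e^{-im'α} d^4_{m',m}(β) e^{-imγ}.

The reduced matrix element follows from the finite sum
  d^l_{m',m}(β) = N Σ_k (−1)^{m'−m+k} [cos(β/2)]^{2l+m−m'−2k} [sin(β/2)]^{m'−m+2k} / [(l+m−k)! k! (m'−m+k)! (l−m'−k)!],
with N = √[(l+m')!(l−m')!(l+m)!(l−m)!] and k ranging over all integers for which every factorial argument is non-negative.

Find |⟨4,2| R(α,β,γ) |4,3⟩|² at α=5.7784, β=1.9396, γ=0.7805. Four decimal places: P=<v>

P=0.0943

Split into d^4_{2,3}(β=1.9396) × two z-phases.
c=cos(1.939600/2)=0.565464, s=sin(1.939600/2)=0.824773; N=√[720·2·5040·1]=2693.993318
The bounds max(0,m−m')=1 and min(l+m,l−m')=2 give 2 terms
  k=1: (−1)^0·2693.9933/(720)·0.5655^7·0.8248^1 = +0.057047
  k=2: (−1)^1·2693.9933/(240)·0.5655^5·0.8248^3 = -0.364095
d^4_{2,3}(1.9396) = +0.057047 -0.364095 = -0.307048
|D^4_{2,3}|² = |d^4_{2,3}(β)|² = (-0.307048)² = 0.094278 (the z-rotation phases have unit modulus)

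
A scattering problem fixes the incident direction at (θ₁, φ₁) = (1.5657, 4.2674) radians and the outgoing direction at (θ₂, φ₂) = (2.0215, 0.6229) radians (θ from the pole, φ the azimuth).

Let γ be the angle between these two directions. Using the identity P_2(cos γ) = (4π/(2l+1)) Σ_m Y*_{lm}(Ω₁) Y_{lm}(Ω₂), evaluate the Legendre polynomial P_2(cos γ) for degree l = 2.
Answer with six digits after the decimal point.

Summing Y*_{l m}(θ₁,φ₁)·Y_{l m}(θ₂,φ₂) over m ∈ [−2, 2]; prefactor 4π/(2·2+1) = 2.513274:
  [-2]  conj(Y_{2,-2})(Ω₁) = (-0.243126, 0.300150) ; Y_{2,-2}(Ω₂) = (0.099936, -0.296596) ; Δ = (0.064726, 0.102106)
  [-1]  conj(Y_{2,-1})(Ω₁) = (-0.001695, -0.003554) ; Y_{2,-1}(Ω₂) = (-0.246026, 0.176719) ; Δ = (0.001045, 0.000575)
  [+0]  conj(Y_{2,0})(Ω₁) = (-0.315367, -0.000000) ; Y_{2,0}(Ω₂) = (-0.135858, 0.000000) ; Δ = (0.042845, 0.000000)
  [+1]  conj(Y_{2,1})(Ω₁) = (0.001695, -0.003554) ; Y_{2,1}(Ω₂) = (0.246026, 0.176719) ; Δ = (0.001045, -0.000575)
  [+2]  conj(Y_{2,2})(Ω₁) = (-0.243126, -0.300150) ; Y_{2,2}(Ω₂) = (0.099936, 0.296596) ; Δ = (0.064726, -0.102106)
Accumulated sum (0.174387, 0.000000); after 4π/(2l+1) scaling, (0.438283, 0.000000) ⇒ P_2 = 0.438283

0.438283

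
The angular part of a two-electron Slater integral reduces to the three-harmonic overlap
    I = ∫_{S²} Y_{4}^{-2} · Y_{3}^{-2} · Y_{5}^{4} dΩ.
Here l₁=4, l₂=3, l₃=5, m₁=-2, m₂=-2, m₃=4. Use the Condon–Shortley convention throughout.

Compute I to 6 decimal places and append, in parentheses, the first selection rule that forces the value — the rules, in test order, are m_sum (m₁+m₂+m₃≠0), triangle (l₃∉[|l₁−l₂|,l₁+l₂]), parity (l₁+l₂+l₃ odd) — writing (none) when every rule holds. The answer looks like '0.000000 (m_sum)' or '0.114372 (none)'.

0.143343 (none)

Checks pass: Σm=0; 12 even; l₃=5∈[1,7].
(2·4+1)(2·3+1)(2·5+1) = 693
Δ: 2! 6! 4! / 13! → 1/180180
sum: t=0:+1/576 t=1:−1/144 t=2:+1/576 = -1/288
3j²(4 3 5; 0 0 0) = Δ·Π!·Σ² = 20/1001  (sign +1)
sum: t=0:+1/8640 t=1:−1/2880 = -1/4320
3j²(4 3 5; -2 -2 4) = Δ·Π!·Σ² = 8/429  (sign +1)
combine: 4πI² = 693·20/1001·8/429 = 480/1859
take √, sign +1: I = 0.14334284
No selection rule forces the value: the integral is nonzero (none).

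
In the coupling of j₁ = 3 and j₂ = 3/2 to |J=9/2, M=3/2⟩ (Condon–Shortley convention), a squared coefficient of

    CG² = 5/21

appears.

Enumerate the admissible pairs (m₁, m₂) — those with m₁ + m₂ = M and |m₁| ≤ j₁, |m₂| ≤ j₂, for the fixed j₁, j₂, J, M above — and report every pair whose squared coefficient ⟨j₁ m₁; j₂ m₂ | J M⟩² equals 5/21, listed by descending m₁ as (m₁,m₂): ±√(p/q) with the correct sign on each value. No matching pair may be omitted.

Admissible pairs with m₁+m₂ = M = 3/2: (0,3/2), (1,1/2), (2,-1/2), (3,-3/2)
  (m₁,m₂)=(3,-3/2): CG² = 1/84, CG = +√(1/84)
  (m₁,m₂)=(2,-1/2): CG² = 3/14, CG = +√(3/14)
  (m₁,m₂)=(1,1/2): CG² = 15/28, CG = +√(15/28)
  (m₁,m₂)=(0,3/2): CG² = 5/21, CG = +√(5/21)   ← matches the target
Pairs with CG² = 5/21: (0,3/2): +√(5/21)

(0,3/2): +√(5/21)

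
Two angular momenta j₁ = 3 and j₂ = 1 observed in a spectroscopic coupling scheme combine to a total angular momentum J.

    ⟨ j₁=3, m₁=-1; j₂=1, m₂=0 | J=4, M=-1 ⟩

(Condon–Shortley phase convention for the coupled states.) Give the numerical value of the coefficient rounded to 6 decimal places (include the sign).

+√(15/28) ≈ +0.731925

√[9·0!6!2!/9! · 2!4!1!1!3!5!] = √(8640/7)
  +(−1)^0/∏(0,0,4,1,2,1)! = 1/48  (running 1/48)
⟨..|..⟩ = √(8640/7)·(1/48) = +0.731925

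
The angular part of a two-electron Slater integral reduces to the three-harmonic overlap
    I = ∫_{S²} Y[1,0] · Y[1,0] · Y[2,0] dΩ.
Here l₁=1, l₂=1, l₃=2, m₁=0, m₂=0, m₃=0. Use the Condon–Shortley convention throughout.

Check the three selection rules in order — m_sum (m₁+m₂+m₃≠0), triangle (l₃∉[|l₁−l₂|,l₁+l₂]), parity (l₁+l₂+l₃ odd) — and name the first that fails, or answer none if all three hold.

none

azimuthal sum: 0 + 0 + 0 = 0  ✓
0 ≤ 2 ≤ 2 (triangle on l)  ✓
L = 1 + 1 + 2 = 4 (even)  ✓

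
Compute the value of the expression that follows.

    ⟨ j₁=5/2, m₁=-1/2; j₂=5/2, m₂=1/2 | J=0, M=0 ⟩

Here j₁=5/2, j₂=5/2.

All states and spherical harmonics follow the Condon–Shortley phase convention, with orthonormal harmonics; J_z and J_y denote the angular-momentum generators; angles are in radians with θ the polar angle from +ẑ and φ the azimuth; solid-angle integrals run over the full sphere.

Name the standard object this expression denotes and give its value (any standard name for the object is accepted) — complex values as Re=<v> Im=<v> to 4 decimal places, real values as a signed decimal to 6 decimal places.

This is a Clebsch–Gordan (vector-coupling) coefficient.
j₁+j₂−J=5  J+j₁−j₂=0  J−j₁+j₂=0  j₁+j₂+J+1=6
(j₁±m₁, j₂±m₂, J±M) = (2,3,3,2,0,0)
P² = 24
sum k=3..3:
  [3] −1/12 = -1/12
S = -1/12
C² = P²·S² = 1/6 ; C = -0.408248

Clebsch–Gordan coefficient, −√(1/6) ≈ -0.408248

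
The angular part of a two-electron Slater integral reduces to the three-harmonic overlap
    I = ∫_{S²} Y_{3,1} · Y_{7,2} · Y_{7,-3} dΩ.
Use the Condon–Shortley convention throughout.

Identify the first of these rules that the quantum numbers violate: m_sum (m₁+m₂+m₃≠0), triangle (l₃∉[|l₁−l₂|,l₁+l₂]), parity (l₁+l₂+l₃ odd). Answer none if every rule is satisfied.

parity

Σmᵢ = 0  ✓
l₃∈[|l₁−l₂|,l₁+l₂]=[4,10], have l₃=7  ✓
Σlᵢ = 17 ⇒ odd  ✗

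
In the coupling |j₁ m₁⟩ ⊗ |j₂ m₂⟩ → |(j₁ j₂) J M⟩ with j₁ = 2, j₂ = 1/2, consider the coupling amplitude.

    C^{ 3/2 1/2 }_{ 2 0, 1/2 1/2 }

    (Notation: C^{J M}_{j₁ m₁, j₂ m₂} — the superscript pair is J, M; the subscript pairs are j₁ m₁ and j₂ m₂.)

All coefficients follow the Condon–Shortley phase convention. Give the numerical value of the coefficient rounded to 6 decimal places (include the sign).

-0.632456

triangle: 1!·3!·0!/5! = 6/120
(j±m)!: 2!·2!·1!·0!·2!·1! = 8
prefactor² = (2J+1)·Δ·N² = 8/5
  k=1: −1/(1!·0!·1!·0!·2!·0!) = -1/2
Σ = -1/2  ⇒  CG² = 8/5·(-1/2)² = 2/5
CG = −√(2/5) = -0.632456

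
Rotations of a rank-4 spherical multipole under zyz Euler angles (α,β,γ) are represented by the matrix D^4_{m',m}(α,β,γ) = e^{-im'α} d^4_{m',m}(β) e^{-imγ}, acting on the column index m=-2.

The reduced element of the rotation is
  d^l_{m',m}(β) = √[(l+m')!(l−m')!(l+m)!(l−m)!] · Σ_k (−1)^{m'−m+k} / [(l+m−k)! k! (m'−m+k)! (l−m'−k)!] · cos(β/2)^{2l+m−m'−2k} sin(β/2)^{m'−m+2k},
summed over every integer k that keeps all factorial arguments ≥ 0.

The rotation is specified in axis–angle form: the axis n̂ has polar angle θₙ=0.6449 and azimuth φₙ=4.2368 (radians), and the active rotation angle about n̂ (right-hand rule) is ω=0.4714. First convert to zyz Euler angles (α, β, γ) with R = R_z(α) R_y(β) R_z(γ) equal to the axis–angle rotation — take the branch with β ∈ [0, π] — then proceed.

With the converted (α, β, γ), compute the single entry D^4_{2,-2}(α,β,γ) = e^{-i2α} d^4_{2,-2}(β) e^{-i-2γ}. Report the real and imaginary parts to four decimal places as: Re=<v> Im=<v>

Axis–angle → zyz. n̂ = (sinθₙcosφₙ, sinθₙsinφₙ, cosθₙ) = (-0.275229, -0.534408, +0.799160), ω = 0.4714.
R = I cosω + sinω [n̂]ₓ + (1−cosω) n̂n̂ᵀ gives
  R = [+0.899195, -0.346884, -0.266682; +0.378968, +0.922082, +0.078411; +0.218704, -0.171571, +0.960589]
β = atan2(√(R₁₃²+R₂₃²), R₃₃) = 0.281681; α = atan2(R₂₃, R₁₃) mod 2π = 2.855627; γ = atan2(R₃₂, −R₃₁) mod 2π = 3.806805
D^4_{2,-2}(2.8556,0.2817,3.8068) = e^{-i·2·2.8556}·d^4_{2,-2}(0.2817)·e^{-i·-2·3.8068}. Compute d first:
With c≡cos(β/2)=0.990098 and s≡sin(β/2)=0.140375, N=[720·2·2·720]^{1/2}=1440.000000
The bounds max(0,m−m')=0 and min(l+m,l−m')=2 give 3 terms
  k=0: (−1)^4·1440.0000/(96)·0.9901^4·0.1404^4 = +0.005597
  k=1: (−1)^5·1440.0000/(120)·0.9901^2·0.1404^6 = -0.000090
  k=2: (−1)^6·1440.0000/(1440)·0.9901^0·0.1404^8 = +0.000000
d^4_{2,-2}(0.2817) = +0.005597 -0.000090 +0.000000 = +0.005507
Phases: e^{-i·(2)·2.8556}=+0.840857+0.541257i, e^{-i·(-2)·3.8068}=+0.238063+0.971250i ⇒ D=-0.001793+0.005207i

Re=-0.0018 Im=0.0052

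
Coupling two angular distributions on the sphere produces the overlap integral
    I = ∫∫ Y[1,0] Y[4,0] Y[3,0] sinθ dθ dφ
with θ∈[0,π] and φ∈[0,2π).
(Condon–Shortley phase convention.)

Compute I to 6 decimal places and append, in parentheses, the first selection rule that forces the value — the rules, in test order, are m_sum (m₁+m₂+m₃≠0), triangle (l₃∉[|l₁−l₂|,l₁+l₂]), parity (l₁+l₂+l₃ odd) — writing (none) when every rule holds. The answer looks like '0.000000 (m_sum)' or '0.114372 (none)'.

Rules hold: Σm=0, L=8 even, 3≤3≤5.
N = 3·9·7 = 189
Δ = 2!·0!·6!/9! = 1/252
Racah Σ t=1..1: t=1:−1/36 = -1/36
⇒ 3j(1 4 3; 0 0 0)² = 4/63, sgn +1
(m-triple is (0,0,0) — same symbol as above.)
4πI² = N·(3j₀)²·(3jₘ)² = 16/21
I = +1·√(0.761905/4π) = 0.24623252
No selection rule forces the value: the integral is nonzero (none).

0.246233 (none)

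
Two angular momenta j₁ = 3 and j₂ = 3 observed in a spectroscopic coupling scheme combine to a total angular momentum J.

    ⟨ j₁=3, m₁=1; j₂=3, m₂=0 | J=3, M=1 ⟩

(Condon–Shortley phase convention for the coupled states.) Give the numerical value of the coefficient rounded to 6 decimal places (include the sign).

−√(1/6) = -0.408248

triangle: 3!*3!*3!/10! = 216/3628800
(j±m)!: 4!*2!*3!*3!*4!*2! = 82944
prefactor² = (2J+1)*Δ*N² = 864/25
  k=0: +1/(0!*3!*2!*3!*1!*0!) = 1/72
  k=1: −1/(1!*2!*1!*2!*2!*1!) = -1/8
  k=2: +1/(2!*1!*0!*1!*3!*2!) = 1/24
Σ = -5/72  ⇒  CG² = 864/25*(-5/72)² = 1/6
CG = −√(1/6) = -0.408248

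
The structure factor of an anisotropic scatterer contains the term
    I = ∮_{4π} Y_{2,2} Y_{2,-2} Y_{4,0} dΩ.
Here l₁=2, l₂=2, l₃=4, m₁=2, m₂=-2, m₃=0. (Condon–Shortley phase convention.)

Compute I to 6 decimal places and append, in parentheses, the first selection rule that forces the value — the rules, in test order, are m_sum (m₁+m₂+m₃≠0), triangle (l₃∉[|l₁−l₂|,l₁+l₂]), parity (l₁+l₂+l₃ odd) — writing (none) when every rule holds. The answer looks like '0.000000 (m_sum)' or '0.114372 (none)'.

m-sum 0 ✓  L=8 even ✓  0≤4≤4 ✓
Π(2lᵢ+1) = 5×5×9 = 225
triangle coeff Δ(2,2,4) = 1/630
Σ_t [0,0]: t=0:+1/16 = 1/16
(3j)²=2/35 [(2 2 4; 0 0 0)], sign=+1
Σ_t [0,0]: t=0:+1/576 = 1/576
(3j)²=1/630 [(2 2 4; 2 -2 0)], sign=+1
⇒ 4πI² = 1/49
I = (+1)√(1/49/(4π)) = 0.04029926
No selection rule forces the value: the integral is nonzero (none).

0.040299 (none)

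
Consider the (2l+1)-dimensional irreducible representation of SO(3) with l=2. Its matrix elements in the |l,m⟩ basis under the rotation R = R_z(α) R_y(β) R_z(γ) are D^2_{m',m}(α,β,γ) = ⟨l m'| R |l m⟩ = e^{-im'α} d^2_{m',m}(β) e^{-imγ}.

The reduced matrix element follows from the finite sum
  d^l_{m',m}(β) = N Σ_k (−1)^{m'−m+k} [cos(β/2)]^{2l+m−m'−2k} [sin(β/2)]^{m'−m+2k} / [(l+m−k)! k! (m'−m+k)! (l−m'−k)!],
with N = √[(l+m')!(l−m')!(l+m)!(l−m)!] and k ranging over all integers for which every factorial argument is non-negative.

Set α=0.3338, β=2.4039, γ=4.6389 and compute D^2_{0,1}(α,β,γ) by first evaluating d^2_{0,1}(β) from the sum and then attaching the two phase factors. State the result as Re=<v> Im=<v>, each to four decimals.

Re=0.0448 Im=-0.6079

D^2_{0,1}(0.3338,2.4039,4.6389) = e^{-i·0·0.3338}·d^2_{0,1}(2.4039)·e^{-i·1·4.6389}. Compute d first:
With c≡cos(β/2)=0.360540 and s≡sin(β/2)=0.932744, N=[2·2·6·1]^{1/2}=4.898979
k: max(0,(1)−(0))=1 … min(2+(1),2−(0))=2
  k=1: (−1)^0·4.8990/(2)·0.3605^3·0.9327^1 = +0.107077
  k=2: (−1)^1·4.8990/(2)·0.3605^1·0.9327^3 = -0.716664
d^2_{0,1}(2.4039) = +0.107077 -0.716664 = -0.609587
Attach z-rotation phases: D = e^{-i(0)(0.3338)}·(-0.609587)·e^{-i(1)(4.6389)} = +0.044758-0.607942i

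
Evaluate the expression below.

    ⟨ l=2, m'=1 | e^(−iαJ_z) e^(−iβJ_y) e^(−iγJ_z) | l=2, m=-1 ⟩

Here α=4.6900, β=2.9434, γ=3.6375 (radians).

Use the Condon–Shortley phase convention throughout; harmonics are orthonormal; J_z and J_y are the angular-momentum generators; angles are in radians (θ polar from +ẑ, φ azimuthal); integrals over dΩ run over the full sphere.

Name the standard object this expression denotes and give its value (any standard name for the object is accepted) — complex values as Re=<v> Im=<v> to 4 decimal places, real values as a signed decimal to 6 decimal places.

This is a Wigner D-matrix element — the rotation-matrix element ⟨l m'| R(α,β,γ) |l m⟩ in the angular-momentum basis.
D^2_{1,-1}(4.6900,2.9434,3.6375) = e^{-i·1·4.6900}·d^2_{1,-1}(2.9434)·e^{-i·-1·3.6375}. Compute d first:
With c≡cos(β/2)=0.098934 and s≡sin(β/2)=0.995094, N=[6·1·1·6]^{1/2}=6.000000
The bounds max(0,m−m')=0 and min(l+m,l−m')=1 give 2 terms
  k=0: (−1)^2·6.0000/(2)·0.0989^2·0.9951^2 = +0.029077
  k=1: (−1)^3·6.0000/(6)·0.0989^0·0.9951^4 = -0.980520
d^2_{1,-1}(2.9434) = +0.029077 -0.980520 = -0.951443
D = (-0.022387+0.999749i)·(-0.951443)·(-0.879537-0.475830i) = -0.471346+0.826485i

Wigner D-matrix element, Re=-0.4713 Im=0.8265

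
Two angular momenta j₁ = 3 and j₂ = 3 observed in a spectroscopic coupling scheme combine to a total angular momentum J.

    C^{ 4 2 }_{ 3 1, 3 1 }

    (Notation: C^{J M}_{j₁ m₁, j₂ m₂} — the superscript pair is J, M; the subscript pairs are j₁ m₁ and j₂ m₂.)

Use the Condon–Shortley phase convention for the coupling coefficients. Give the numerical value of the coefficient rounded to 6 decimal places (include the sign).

-0.509647  (= −√(20/77))

j₁+j₂−J=2  J+j₁−j₂=4  J−j₁+j₂=4  j₁+j₂+J+1=11
(j₁±m₁, j₂±m₂, J±M) = (4,2,4,2,6,2)
P² = 331776/385
sum k=0..2:
  [0] +1/192 = 1/192
  [1] −1/36 = -1/36
  [2] +1/192 = 1/192
S = -5/288
C² = P²·S² = 20/77 ; C = -0.509647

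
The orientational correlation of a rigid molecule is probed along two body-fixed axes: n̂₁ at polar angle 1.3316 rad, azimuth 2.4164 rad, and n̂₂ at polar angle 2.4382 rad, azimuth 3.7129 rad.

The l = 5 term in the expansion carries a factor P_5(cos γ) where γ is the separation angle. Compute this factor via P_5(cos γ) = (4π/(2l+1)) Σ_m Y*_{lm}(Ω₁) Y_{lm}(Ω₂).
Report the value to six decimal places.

Addition theorem: P_5(cos γ) = (4π/11) Σ_m Y*_{lm}(Ω₁) Y_{lm}(Ω₂), m = −5…5:
  [-5]  conj(Y_{5,-5})(Ω₁) = (0.355506, -0.187060) ; Y_{5,-5}(Ω₂) = (0.050423, 0.014776) ; Δ = (0.020690, -0.004179)
  [-4]  conj(Y_{5,-4})(Ω₁) = (-0.300852, -0.073886) ; Y_{5,-4}(Ω₂) = (0.128363, 0.148008) ; Δ = (-0.027682, -0.054013)
  [-3]  conj(Y_{5,-3})(Ω₁) = (-0.089250, -0.129126) ; Y_{5,-3}(Ω₂) = (0.056545, 0.392371) ; Δ = (0.045619, -0.042320)
  [-2]  conj(Y_{5,-2})(Ω₁) = (-0.037858, 0.312887) ; Y_{5,-2}(Ω₂) = (-0.167252, 0.366442) ; Δ = (-0.108323, -0.066204)
  [-1]  conj(Y_{5,-1})(Ω₁) = (-0.065277, 0.057854) ; Y_{5,-1}(Ω₂) = (0.006721, -0.004321) ; Δ = (-0.000189, 0.000671)
  [+0]  conj(Y_{5,0})(Ω₁) = (0.312250, -0.000000) ; Y_{5,0}(Ω₂) = (0.392588, 0.000000) ; Δ = (0.122585, 0.000000)
  [+1]  conj(Y_{5,1})(Ω₁) = (0.065277, 0.057854) ; Y_{5,1}(Ω₂) = (-0.006721, -0.004321) ; Δ = (-0.000189, -0.000671)
  [+2]  conj(Y_{5,2})(Ω₁) = (-0.037858, -0.312887) ; Y_{5,2}(Ω₂) = (-0.167252, -0.366442) ; Δ = (-0.108323, 0.066204)
  [+3]  conj(Y_{5,3})(Ω₁) = (0.089250, -0.129126) ; Y_{5,3}(Ω₂) = (-0.056545, 0.392371) ; Δ = (0.045619, 0.042320)
  [+4]  conj(Y_{5,4})(Ω₁) = (-0.300852, 0.073886) ; Y_{5,4}(Ω₂) = (0.128363, -0.148008) ; Δ = (-0.027682, 0.054013)
  [+5]  conj(Y_{5,5})(Ω₁) = (-0.355506, -0.187060) ; Y_{5,5}(Ω₂) = (-0.050423, 0.014776) ; Δ = (0.020690, 0.004179)
Accumulated sum (-0.017186, 0.000000); after 4π/(2l+1) scaling, (-0.019633, 0.000000) ⇒ P_5 = -0.019633

-0.019633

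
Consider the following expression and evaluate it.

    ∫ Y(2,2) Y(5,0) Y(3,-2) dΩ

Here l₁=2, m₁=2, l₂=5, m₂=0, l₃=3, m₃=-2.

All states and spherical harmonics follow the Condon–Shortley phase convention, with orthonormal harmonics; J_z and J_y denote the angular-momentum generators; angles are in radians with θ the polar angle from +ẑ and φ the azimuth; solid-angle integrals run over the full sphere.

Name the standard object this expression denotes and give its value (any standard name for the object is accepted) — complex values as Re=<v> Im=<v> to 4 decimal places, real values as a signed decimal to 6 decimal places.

This is a Gaunt coefficient — the integral of a triple product of spherical harmonics over the sphere.
m-sum 0 ✓  L=10 even ✓  3≤3≤7 ✓
Π(2lᵢ+1) = 5×11×7 = 385
triangle coeff Δ(2,5,3) = 1/2310
Σ_t [2,2]: t=2:+1/144 = 1/144
(3j)²=10/231 [(2 5 3; 0 0 0)], sign=-1
Σ_t [0,0]: t=0:+1/2880 = 1/2880
(3j)²=1/462 [(2 5 3; 2 0 -2)], sign=-1
⇒ 4πI² = 25/693
I = (+1)√(25/693/(4π)) = 0.05357948

Gaunt coefficient, +0.053579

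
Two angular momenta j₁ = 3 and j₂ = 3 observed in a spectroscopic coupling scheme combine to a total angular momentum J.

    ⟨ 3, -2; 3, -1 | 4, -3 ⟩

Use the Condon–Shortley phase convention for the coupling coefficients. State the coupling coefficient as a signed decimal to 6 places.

triangle: 2!·4!·4!/11! = 1152/39916800
(j±m)!: 1!·5!·2!·4!·1!·7! = 29030400
prefactor² = (2J+1)·Δ·N² = 82944/11
  k=1: −1/(1!·1!·4!·1!·0!·3!) = -1/144
  k=2: +1/(2!·0!·3!·0!·1!·4!) = 1/288
Σ = -1/288  ⇒  CG² = 82944/11·(-1/288)² = 1/11
CG = −√(1/11) = -0.301511

−√(1/11) = -0.301511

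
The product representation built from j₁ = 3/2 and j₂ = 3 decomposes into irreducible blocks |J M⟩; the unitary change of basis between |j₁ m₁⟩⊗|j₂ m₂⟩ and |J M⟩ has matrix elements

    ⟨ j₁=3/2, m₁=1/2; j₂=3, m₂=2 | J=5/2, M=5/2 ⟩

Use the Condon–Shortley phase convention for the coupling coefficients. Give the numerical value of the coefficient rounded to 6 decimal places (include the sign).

-0.597614

√[6·2!1!4!/8! · 2!1!5!1!5!0!] = √(1440/7)
  +(−1)^1/∏(1,1,0,4,1,0)! = -1/24  (running -1/24)
⟨..|..⟩ = √(1440/7)·(-1/24) = -0.597614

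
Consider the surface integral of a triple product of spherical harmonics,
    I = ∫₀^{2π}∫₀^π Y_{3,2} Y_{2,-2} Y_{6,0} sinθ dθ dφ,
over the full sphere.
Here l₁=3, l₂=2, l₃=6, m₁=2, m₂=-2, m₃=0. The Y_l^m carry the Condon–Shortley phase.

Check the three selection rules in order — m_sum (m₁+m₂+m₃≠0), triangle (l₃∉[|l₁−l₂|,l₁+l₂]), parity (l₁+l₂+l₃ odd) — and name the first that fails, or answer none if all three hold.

triangle

m₁+m₂+m₃ = 2 − 2 + 0 = 0  ✓
triangle: need |l₁−l₂| ≤ l₃ ≤ l₁+l₂ = [1,5]; l₃=6 is outside  ✗
parity: l₁+l₂+l₃ = 11 is odd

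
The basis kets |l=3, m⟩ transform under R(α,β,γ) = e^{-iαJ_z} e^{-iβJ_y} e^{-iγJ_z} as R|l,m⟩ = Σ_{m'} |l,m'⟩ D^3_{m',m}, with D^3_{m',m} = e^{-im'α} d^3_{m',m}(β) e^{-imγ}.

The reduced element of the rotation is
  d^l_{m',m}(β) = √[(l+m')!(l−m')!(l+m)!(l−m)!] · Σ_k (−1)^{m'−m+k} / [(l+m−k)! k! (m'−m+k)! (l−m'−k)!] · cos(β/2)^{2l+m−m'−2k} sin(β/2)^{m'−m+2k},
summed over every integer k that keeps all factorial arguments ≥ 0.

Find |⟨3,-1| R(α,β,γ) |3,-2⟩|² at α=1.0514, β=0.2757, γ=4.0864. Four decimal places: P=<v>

D^3_{-1,-2}(1.0514,0.2757,4.0864) = e^{-i·-1·1.0514}·d^3_{-1,-2}(0.2757)·e^{-i·-2·4.0864}. Compute d first:
Half-angle: c=0.990514, s=0.137414. N=√(2·24·1·120)=75.894664
k: max(0,(-2)−(-1))=0 … min(3+(-2),3−(-1))=1
  k=0: (−1)^1·75.8947/(24)·0.9905^5·0.1374^1 = -0.414317
  k=1: (−1)^2·75.8947/(12)·0.9905^3·0.1374^3 = +0.015948
d^3_{-1,-2}(0.2757) = -0.414317 +0.015948 = -0.398369
|D^3_{-1,-2}|² = |d^3_{-1,-2}(β)|² = (-0.398369)² = 0.158698 (the z-rotation phases have unit modulus)

P=0.1587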